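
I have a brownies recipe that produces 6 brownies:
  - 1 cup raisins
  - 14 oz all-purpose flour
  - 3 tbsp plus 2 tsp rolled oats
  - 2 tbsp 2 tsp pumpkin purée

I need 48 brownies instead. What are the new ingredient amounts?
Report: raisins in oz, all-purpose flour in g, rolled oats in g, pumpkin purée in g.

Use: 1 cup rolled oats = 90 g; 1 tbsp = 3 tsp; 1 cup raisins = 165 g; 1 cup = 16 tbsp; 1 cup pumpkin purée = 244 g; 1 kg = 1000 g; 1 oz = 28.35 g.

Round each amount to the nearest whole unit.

raisins: 47 oz; all-purpose flour: 3175 g; rolled oats: 165 g; pumpkin purée: 325 g

Scaling factor: 48/6 = 8.
raisins: 1 cup × 8 × 165 g/cup ÷ 28.35 g/oz ≈ 47 oz
all-purpose flour: 14 oz × 8 × 28.35 g/oz ≈ 3175 g
rolled oats: (3 tbsp + 2 tsp = 11/3 tbsp) × 8 ÷ 16 tbsp/cup × 90 g/cup = 165 g
pumpkin purée: (2 tbsp + 2 tsp = 8/3 tbsp) × 8 ÷ 16 tbsp/cup × 244 g/cup ≈ 325 g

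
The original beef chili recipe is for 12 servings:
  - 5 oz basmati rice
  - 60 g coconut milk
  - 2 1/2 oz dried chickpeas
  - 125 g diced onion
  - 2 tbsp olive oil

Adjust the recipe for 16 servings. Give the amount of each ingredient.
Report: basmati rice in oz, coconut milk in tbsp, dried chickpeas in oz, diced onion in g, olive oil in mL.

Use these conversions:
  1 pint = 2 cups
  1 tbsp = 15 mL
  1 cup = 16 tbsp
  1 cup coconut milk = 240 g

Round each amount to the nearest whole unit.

Scaling factor: 16/12 = 4/3.
basmati rice: 5 oz × 4/3 ≈ 7 oz
coconut milk: 60 g × 4/3 ÷ 240 g/cup × 16 tbsp/cup ≈ 5 tbsp
dried chickpeas: 2.5 oz × 4/3 ≈ 3 oz
diced onion: 125 g × 4/3 ≈ 167 g
olive oil: 2 tbsp × 4/3 × 15 mL/tbsp = 40 mL

basmati rice: 7 oz; coconut milk: 5 tbsp; dried chickpeas: 3 oz; diced onion: 167 g; olive oil: 40 mL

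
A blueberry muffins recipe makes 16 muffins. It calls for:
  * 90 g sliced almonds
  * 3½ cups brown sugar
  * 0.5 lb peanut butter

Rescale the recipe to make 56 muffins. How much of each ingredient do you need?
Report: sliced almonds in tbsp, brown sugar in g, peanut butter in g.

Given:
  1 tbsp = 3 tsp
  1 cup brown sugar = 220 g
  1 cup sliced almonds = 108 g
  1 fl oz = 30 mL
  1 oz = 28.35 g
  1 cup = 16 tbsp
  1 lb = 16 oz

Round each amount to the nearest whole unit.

sliced almonds: 47 tbsp; brown sugar: 2695 g; peanut butter: 794 g

Scaling factor: 56/16 = 7/2 = 3.5.
sliced almonds: 90 g × 7/2 ÷ 108 g/cup × 16 tbsp/cup ≈ 47 tbsp
brown sugar: 3.5 cup × 7/2 × 220 g/cup = 2695 g
peanut butter: 0.5 lb × 7/2 × 16 oz/lb × 28.35 g/oz ≈ 794 g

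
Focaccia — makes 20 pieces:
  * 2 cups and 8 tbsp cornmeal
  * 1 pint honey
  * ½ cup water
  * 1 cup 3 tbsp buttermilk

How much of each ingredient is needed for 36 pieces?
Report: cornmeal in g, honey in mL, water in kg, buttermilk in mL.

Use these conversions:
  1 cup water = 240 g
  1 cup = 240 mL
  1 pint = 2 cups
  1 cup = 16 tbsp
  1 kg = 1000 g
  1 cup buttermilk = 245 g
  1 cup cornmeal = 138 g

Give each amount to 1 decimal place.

Scaling factor: 36/20 = 9/5 = 1.8.
cornmeal: (2 cup + 8 tbsp = 2.5 cup) × 9/5 × 138 g/cup = 621.0 g
honey: 1 pint × 9/5 × 2 cup/pint × 240 mL/cup = 864.0 mL
water: 0.5 cup × 9/5 × 240 g/cup ÷ 1000 g/kg ≈ 0.2 kg
buttermilk: (1 cup + 3 tbsp = 1.1875 cup) × 9/5 × 240 mL/cup = 513.0 mL

cornmeal: 621.0 g; honey: 864.0 mL; water: 0.2 kg; buttermilk: 513.0 mL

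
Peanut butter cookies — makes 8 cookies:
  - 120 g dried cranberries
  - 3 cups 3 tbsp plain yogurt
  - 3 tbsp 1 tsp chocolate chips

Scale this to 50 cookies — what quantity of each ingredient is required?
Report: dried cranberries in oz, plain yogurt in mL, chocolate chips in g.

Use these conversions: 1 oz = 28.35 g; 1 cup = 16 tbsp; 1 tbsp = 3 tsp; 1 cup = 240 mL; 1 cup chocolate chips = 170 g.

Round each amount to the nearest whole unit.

Scaling factor: 50/8 = 25/4 = 6.25.
dried cranberries: 120 g × 25/4 ÷ 28.35 g/oz ≈ 26 oz
plain yogurt: (3 cup + 3 tbsp = 3.1875 cup) × 25/4 × 240 mL/cup ≈ 4781 mL
chocolate chips: (3 tbsp + 1 tsp = 10/3 tbsp) × 25/4 ÷ 16 tbsp/cup × 170 g/cup ≈ 221 g

dried cranberries: 26 oz; plain yogurt: 4781 mL; chocolate chips: 221 g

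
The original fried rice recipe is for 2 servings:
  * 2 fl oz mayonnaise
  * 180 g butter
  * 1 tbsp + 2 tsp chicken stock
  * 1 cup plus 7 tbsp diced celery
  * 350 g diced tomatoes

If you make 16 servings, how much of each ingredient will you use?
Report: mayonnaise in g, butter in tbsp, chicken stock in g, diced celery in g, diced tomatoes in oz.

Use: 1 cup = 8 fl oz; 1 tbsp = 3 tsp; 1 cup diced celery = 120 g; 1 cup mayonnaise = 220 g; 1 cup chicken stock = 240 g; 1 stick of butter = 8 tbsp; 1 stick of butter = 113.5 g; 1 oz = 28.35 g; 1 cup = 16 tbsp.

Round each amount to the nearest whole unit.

mayonnaise: 440 g; butter: 101 tbsp; chicken stock: 200 g; diced celery: 1380 g; diced tomatoes: 99 oz

Scaling factor: 16/2 = 8.
mayonnaise: 2 fl oz × 8 ÷ 8 fl oz/cup × 220 g/cup = 440 g
butter: 180 g × 8 ÷ 113.5 g/stick × 8 tbsp/stick ≈ 101 tbsp
chicken stock: (1 tbsp + 2 tsp = 5/3 tbsp) × 8 ÷ 16 tbsp/cup × 240 g/cup = 200 g
diced celery: (1 cup + 7 tbsp = 1.4375 cup) × 8 × 120 g/cup = 1380 g
diced tomatoes: 350 g × 8 ÷ 28.35 g/oz ≈ 99 oz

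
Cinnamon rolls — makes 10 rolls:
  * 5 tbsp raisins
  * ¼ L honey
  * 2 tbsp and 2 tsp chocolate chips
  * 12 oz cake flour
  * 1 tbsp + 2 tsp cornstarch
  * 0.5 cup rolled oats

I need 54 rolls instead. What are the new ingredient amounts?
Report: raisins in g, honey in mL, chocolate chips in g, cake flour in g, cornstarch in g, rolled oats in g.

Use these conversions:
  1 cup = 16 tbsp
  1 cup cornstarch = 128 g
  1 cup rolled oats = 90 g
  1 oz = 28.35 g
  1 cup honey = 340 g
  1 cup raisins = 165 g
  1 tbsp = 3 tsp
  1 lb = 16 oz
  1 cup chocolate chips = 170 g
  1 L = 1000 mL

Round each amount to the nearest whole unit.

raisins: 278 g; honey: 1350 mL; chocolate chips: 153 g; cake flour: 1837 g; cornstarch: 72 g; rolled oats: 243 g

Scaling factor: 54/10 = 27/5 = 5.4.
raisins: 5 tbsp × 27/5 ÷ 16 tbsp/cup × 165 g/cup ≈ 278 g
honey: 0.25 L × 27/5 × 1000 mL/L = 1350 mL
chocolate chips: (2 tbsp + 2 tsp = 8/3 tbsp) × 27/5 ÷ 16 tbsp/cup × 170 g/cup = 153 g
cake flour: 12 oz × 27/5 × 28.35 g/oz ≈ 1837 g
cornstarch: (1 tbsp + 2 tsp = 5/3 tbsp) × 27/5 ÷ 16 tbsp/cup × 128 g/cup = 72 g
rolled oats: 0.5 cup × 27/5 × 90 g/cup = 243 g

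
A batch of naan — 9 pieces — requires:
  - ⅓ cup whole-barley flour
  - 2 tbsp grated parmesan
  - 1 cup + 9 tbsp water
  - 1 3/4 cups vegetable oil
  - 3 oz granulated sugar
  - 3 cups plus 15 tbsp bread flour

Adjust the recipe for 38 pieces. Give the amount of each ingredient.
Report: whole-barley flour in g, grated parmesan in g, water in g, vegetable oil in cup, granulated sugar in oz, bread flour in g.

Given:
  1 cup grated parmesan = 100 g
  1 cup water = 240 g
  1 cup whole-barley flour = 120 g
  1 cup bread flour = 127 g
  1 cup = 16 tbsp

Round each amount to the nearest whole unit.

Scaling factor: 38/9.
whole-barley flour: 1/3 cup × 38/9 × 120 g/cup ≈ 169 g
grated parmesan: 2 tbsp × 38/9 ÷ 16 tbsp/cup × 100 g/cup ≈ 53 g
water: (1 cup + 9 tbsp = 1.5625 cup) × 38/9 × 240 g/cup ≈ 1583 g
vegetable oil: 1.75 cup × 38/9 ≈ 7 cup
granulated sugar: 3 oz × 38/9 ≈ 13 oz
bread flour: (3 cup + 15 tbsp = 3.9375 cup) × 38/9 × 127 g/cup ≈ 2111 g

whole-barley flour: 169 g; grated parmesan: 53 g; water: 1583 g; vegetable oil: 7 cup; granulated sugar: 13 oz; bread flour: 2111 g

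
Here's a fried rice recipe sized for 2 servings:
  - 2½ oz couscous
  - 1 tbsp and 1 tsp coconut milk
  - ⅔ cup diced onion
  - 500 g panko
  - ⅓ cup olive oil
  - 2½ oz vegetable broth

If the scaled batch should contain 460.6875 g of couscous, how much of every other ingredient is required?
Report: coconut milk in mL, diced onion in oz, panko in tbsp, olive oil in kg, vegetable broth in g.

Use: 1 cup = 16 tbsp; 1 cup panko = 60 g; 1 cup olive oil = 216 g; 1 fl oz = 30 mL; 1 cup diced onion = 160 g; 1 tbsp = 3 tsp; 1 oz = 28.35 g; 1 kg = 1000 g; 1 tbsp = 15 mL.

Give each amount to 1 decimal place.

The original recipe has 70.875 g of couscous, so the scaling factor is 460.6875 ÷ 70.875 = 13/2 = 6.5.
coconut milk: (1 tbsp + 1 tsp = 4/3 tbsp) × 13/2 × 15 mL/tbsp = 130.0 mL
diced onion: 2/3 cup × 13/2 × 160 g/cup ÷ 28.35 g/oz ≈ 24.5 oz
panko: 500 g × 13/2 ÷ 60 g/cup × 16 tbsp/cup ≈ 866.7 tbsp
olive oil: 1/3 cup × 13/2 × 216 g/cup ÷ 1000 g/kg ≈ 0.5 kg
vegetable broth: 2.5 oz × 13/2 × 28.35 g/oz ≈ 460.7 g

coconut milk: 130.0 mL; diced onion: 24.5 oz; panko: 866.7 tbsp; olive oil: 0.5 kg; vegetable broth: 460.7 g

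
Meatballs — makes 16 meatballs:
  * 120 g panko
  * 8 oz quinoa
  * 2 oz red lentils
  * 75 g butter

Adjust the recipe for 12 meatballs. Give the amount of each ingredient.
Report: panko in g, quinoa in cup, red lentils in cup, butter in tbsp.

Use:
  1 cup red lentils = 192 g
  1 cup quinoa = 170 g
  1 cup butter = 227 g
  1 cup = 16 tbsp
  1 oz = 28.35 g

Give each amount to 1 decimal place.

Scaling factor: 12/16 = 3/4 = 0.75.
panko: 120 g × 3/4 = 90.0 g
quinoa: 8 oz × 3/4 × 28.35 g/oz ÷ 170 g/cup ≈ 1.0 cup
red lentils: 2 oz × 3/4 × 28.35 g/oz ÷ 192 g/cup ≈ 0.2 cup
butter: 75 g × 3/4 ÷ 227 g/cup × 16 tbsp/cup ≈ 4.0 tbsp

panko: 90.0 g; quinoa: 1.0 cup; red lentils: 0.2 cup; butter: 4.0 tbsp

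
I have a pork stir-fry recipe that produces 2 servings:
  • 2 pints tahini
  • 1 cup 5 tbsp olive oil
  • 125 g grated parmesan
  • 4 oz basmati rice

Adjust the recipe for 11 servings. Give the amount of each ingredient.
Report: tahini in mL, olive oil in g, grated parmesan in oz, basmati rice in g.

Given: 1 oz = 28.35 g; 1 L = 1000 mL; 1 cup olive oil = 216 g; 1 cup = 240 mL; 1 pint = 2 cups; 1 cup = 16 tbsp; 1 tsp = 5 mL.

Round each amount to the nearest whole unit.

Scaling factor: 11/2 = 5.5.
tahini: 2 pint × 11/2 × 2 cup/pint × 240 mL/cup = 5280 mL
olive oil: (1 cup + 5 tbsp = 1.3125 cup) × 11/2 × 216 g/cup ≈ 1559 g
grated parmesan: 125 g × 11/2 ÷ 28.35 g/oz ≈ 24 oz
basmati rice: 4 oz × 11/2 × 28.35 g/oz ≈ 624 g

tahini: 5280 mL; olive oil: 1559 g; grated parmesan: 24 oz; basmati rice: 624 g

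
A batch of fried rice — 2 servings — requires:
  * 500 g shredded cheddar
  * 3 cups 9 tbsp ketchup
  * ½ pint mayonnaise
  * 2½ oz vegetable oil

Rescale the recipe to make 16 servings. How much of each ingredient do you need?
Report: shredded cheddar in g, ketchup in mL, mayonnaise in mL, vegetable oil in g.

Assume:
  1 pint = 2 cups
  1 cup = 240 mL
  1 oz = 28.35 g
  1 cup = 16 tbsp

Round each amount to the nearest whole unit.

shredded cheddar: 4000 g; ketchup: 6840 mL; mayonnaise: 1920 mL; vegetable oil: 567 g

Scaling factor: 16/2 = 8.
shredded cheddar: 500 g × 8 = 4000 g
ketchup: (3 cup + 9 tbsp = 3.5625 cup) × 8 × 240 mL/cup = 6840 mL
mayonnaise: 0.5 pint × 8 × 2 cup/pint × 240 mL/cup = 1920 mL
vegetable oil: 2.5 oz × 8 × 28.35 g/oz = 567 g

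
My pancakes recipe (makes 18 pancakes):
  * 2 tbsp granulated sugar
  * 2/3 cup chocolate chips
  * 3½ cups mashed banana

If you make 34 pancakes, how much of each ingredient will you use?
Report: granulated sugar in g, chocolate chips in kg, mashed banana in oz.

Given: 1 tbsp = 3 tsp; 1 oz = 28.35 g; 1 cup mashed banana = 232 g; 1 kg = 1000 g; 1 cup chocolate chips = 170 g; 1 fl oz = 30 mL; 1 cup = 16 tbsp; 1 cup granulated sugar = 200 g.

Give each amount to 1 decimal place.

Scaling factor: 34/18 = 17/9.
granulated sugar: 2 tbsp × 17/9 ÷ 16 tbsp/cup × 200 g/cup ≈ 47.2 g
chocolate chips: 2/3 cup × 17/9 × 170 g/cup ÷ 1000 g/kg ≈ 0.2 kg
mashed banana: 3.5 cup × 17/9 × 232 g/cup ÷ 28.35 g/oz ≈ 54.1 oz

granulated sugar: 47.2 g; chocolate chips: 0.2 kg; mashed banana: 54.1 oz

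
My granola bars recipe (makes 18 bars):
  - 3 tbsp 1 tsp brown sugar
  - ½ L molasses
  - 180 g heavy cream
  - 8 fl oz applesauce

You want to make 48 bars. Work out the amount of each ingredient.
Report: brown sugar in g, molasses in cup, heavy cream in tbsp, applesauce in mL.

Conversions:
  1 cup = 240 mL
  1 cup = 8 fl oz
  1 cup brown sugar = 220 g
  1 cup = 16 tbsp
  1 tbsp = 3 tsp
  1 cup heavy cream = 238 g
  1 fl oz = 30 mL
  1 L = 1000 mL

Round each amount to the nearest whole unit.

brown sugar: 122 g; molasses: 6 cup; heavy cream: 32 tbsp; applesauce: 640 mL

Scaling factor: 48/18 = 8/3.
brown sugar: (3 tbsp + 1 tsp = 10/3 tbsp) × 8/3 ÷ 16 tbsp/cup × 220 g/cup ≈ 122 g
molasses: 0.5 L × 8/3 × 1000 mL/L ÷ 240 mL/cup ≈ 6 cup
heavy cream: 180 g × 8/3 ÷ 238 g/cup × 16 tbsp/cup ≈ 32 tbsp
applesauce: 8 fl oz × 8/3 × 30 mL/fl oz = 640 mL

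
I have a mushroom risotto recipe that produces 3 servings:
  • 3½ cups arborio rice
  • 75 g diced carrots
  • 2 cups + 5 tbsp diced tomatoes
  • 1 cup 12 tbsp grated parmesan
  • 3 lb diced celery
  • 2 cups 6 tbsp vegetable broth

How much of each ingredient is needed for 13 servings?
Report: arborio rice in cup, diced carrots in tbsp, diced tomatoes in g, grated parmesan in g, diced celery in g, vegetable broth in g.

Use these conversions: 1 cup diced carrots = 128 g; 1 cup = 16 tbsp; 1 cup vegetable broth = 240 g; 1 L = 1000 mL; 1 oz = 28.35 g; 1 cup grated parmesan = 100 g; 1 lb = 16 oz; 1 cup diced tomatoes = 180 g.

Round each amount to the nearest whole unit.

arborio rice: 15 cup; diced carrots: 41 tbsp; diced tomatoes: 1804 g; grated parmesan: 758 g; diced celery: 5897 g; vegetable broth: 2470 g

Scaling factor: 13/3.
arborio rice: 3.5 cup × 13/3 ≈ 15 cup
diced carrots: 75 g × 13/3 ÷ 128 g/cup × 16 tbsp/cup ≈ 41 tbsp
diced tomatoes: (2 cup + 5 tbsp = 2.3125 cup) × 13/3 × 180 g/cup ≈ 1804 g
grated parmesan: (1 cup + 12 tbsp = 1.75 cup) × 13/3 × 100 g/cup ≈ 758 g
diced celery: 3 lb × 13/3 × 16 oz/lb × 28.35 g/oz ≈ 5897 g
vegetable broth: (2 cup + 6 tbsp = 2.375 cup) × 13/3 × 240 g/cup = 2470 g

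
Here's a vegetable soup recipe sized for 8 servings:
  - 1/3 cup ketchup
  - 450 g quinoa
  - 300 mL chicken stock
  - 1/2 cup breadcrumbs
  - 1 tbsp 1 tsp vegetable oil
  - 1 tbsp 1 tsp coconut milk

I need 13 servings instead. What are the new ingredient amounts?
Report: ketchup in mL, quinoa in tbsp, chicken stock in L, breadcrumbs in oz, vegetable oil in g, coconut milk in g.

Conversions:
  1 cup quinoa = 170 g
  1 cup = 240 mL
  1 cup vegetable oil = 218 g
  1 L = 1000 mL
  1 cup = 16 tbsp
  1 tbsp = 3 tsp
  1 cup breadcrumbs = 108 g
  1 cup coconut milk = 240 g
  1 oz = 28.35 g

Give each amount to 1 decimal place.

Scaling factor: 13/8 = 1.625.
ketchup: 1/3 cup × 13/8 × 240 mL/cup = 130.0 mL
quinoa: 450 g × 13/8 ÷ 170 g/cup × 16 tbsp/cup ≈ 68.8 tbsp
chicken stock: 300 mL × 13/8 ÷ 1000 mL/L ≈ 0.5 L
breadcrumbs: 0.5 cup × 13/8 × 108 g/cup ÷ 28.35 g/oz ≈ 3.1 oz
vegetable oil: (1 tbsp + 1 tsp = 4/3 tbsp) × 13/8 ÷ 16 tbsp/cup × 218 g/cup ≈ 29.5 g
coconut milk: (1 tbsp + 1 tsp = 4/3 tbsp) × 13/8 ÷ 16 tbsp/cup × 240 g/cup = 32.5 g

ketchup: 130.0 mL; quinoa: 68.8 tbsp; chicken stock: 0.5 L; breadcrumbs: 3.1 oz; vegetable oil: 29.5 g; coconut milk: 32.5 g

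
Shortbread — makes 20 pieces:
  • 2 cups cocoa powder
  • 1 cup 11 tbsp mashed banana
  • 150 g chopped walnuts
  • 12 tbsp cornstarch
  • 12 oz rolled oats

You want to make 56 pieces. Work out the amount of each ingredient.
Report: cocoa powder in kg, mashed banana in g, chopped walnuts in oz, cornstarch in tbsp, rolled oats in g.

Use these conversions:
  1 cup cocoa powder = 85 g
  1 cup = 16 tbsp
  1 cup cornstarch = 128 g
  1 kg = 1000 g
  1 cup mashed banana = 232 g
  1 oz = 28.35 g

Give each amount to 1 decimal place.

Scaling factor: 56/20 = 14/5 = 2.8.
cocoa powder: 2 cup × 14/5 × 85 g/cup ÷ 1000 g/kg ≈ 0.5 kg
mashed banana: (1 cup + 11 tbsp = 1.6875 cup) × 14/5 × 232 g/cup = 1096.2 g
chopped walnuts: 150 g × 14/5 ÷ 28.35 g/oz ≈ 14.8 oz
cornstarch: 12 tbsp × 14/5 = 33.6 tbsp
rolled oats: 12 oz × 14/5 × 28.35 g/oz ≈ 952.6 g

cocoa powder: 0.5 kg; mashed banana: 1096.2 g; chopped walnuts: 14.8 oz; cornstarch: 33.6 tbsp; rolled oats: 952.6 g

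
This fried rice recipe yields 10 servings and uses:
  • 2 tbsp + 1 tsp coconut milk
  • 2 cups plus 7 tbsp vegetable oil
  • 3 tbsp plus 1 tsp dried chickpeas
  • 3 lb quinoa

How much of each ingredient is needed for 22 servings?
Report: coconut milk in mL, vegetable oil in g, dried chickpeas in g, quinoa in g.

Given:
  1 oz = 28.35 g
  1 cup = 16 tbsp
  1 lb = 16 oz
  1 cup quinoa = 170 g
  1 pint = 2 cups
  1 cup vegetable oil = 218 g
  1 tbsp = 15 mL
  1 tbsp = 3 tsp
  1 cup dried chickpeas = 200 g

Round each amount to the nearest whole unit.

Scaling factor: 22/10 = 11/5 = 2.2.
coconut milk: (2 tbsp + 1 tsp = 7/3 tbsp) × 11/5 × 15 mL/tbsp = 77 mL
vegetable oil: (2 cup + 7 tbsp = 2.4375 cup) × 11/5 × 218 g/cup ≈ 1169 g
dried chickpeas: (3 tbsp + 1 tsp = 10/3 tbsp) × 11/5 ÷ 16 tbsp/cup × 200 g/cup ≈ 92 g
quinoa: 3 lb × 11/5 × 16 oz/lb × 28.35 g/oz ≈ 2994 g

coconut milk: 77 mL; vegetable oil: 1169 g; dried chickpeas: 92 g; quinoa: 2994 g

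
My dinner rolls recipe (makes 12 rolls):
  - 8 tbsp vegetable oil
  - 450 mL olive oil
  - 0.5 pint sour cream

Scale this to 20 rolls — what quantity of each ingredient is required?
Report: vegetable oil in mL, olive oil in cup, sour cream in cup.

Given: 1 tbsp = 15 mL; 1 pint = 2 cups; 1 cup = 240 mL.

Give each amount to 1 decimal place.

vegetable oil: 200.0 mL; olive oil: 3.1 cup; sour cream: 1.7 cup

Scaling factor: 20/12 = 5/3.
vegetable oil: 8 tbsp × 5/3 × 15 mL/tbsp = 200.0 mL
olive oil: 450 mL × 5/3 ÷ 240 mL/cup ≈ 3.1 cup
sour cream: 0.5 pint × 5/3 × 2 cup/pint ≈ 1.7 cup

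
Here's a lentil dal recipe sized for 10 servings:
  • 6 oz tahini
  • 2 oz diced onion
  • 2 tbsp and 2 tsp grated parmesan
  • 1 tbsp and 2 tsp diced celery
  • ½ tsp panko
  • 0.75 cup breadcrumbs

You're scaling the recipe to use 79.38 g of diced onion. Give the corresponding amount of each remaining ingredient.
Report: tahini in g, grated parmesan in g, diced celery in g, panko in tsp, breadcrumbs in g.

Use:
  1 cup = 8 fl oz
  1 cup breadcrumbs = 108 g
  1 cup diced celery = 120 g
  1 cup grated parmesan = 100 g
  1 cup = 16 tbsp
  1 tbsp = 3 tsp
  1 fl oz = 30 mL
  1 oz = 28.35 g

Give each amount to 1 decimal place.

The original recipe has 56.7 g of diced onion, so the scaling factor is 79.38 ÷ 56.7 = 7/5 = 1.4.
tahini: 6 oz × 7/5 × 28.35 g/oz ≈ 238.1 g
grated parmesan: (2 tbsp + 2 tsp = 8/3 tbsp) × 7/5 ÷ 16 tbsp/cup × 100 g/cup ≈ 23.3 g
diced celery: (1 tbsp + 2 tsp = 5/3 tbsp) × 7/5 ÷ 16 tbsp/cup × 120 g/cup = 17.5 g
panko: 0.5 tsp × 7/5 = 0.7 tsp
breadcrumbs: 0.75 cup × 7/5 × 108 g/cup = 113.4 g

tahini: 238.1 g; grated parmesan: 23.3 g; diced celery: 17.5 g; panko: 0.7 tsp; breadcrumbs: 113.4 g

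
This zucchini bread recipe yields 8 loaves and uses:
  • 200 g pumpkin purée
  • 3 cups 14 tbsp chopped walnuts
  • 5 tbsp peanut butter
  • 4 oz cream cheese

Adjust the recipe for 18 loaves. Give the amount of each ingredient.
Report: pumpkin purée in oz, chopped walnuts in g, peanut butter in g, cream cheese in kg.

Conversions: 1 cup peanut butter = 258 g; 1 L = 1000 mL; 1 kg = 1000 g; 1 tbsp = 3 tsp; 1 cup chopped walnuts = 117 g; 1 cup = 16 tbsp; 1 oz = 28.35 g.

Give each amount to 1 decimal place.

pumpkin purée: 15.9 oz; chopped walnuts: 1020.1 g; peanut butter: 181.4 g; cream cheese: 0.3 kg

Scaling factor: 18/8 = 9/4 = 2.25.
pumpkin purée: 200 g × 9/4 ÷ 28.35 g/oz ≈ 15.9 oz
chopped walnuts: (3 cup + 14 tbsp = 3.875 cup) × 9/4 × 117 g/cup ≈ 1020.1 g
peanut butter: 5 tbsp × 9/4 ÷ 16 tbsp/cup × 258 g/cup ≈ 181.4 g
cream cheese: 4 oz × 9/4 × 28.35 g/oz ÷ 1000 g/kg ≈ 0.3 kg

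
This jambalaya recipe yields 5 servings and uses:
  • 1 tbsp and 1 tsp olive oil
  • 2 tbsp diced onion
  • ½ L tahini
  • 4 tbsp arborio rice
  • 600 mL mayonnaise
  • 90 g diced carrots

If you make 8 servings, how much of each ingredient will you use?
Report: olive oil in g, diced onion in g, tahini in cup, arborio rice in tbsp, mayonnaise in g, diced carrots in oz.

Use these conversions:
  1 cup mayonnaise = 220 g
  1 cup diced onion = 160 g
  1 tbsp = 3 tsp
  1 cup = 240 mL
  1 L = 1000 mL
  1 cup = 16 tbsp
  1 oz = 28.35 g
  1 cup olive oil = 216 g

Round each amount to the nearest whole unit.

Scaling factor: 8/5 = 1.6.
olive oil: (1 tbsp + 1 tsp = 4/3 tbsp) × 8/5 ÷ 16 tbsp/cup × 216 g/cup ≈ 29 g
diced onion: 2 tbsp × 8/5 ÷ 16 tbsp/cup × 160 g/cup = 32 g
tahini: 0.5 L × 8/5 × 1000 mL/L ÷ 240 mL/cup ≈ 3 cup
arborio rice: 4 tbsp × 8/5 ≈ 6 tbsp
mayonnaise: 600 mL × 8/5 ÷ 240 mL/cup × 220 g/cup = 880 g
diced carrots: 90 g × 8/5 ÷ 28.35 g/oz ≈ 5 oz

olive oil: 29 g; diced onion: 32 g; tahini: 3 cup; arborio rice: 6 tbsp; mayonnaise: 880 g; diced carrots: 5 oz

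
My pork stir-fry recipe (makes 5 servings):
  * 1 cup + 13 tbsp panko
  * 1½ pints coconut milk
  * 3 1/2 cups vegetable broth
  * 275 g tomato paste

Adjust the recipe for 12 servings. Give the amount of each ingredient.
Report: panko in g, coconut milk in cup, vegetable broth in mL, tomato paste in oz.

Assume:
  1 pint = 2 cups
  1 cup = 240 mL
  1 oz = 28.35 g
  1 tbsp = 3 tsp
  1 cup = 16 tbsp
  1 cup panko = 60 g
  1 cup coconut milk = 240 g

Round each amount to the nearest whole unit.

panko: 261 g; coconut milk: 7 cup; vegetable broth: 2016 mL; tomato paste: 23 oz

Scaling factor: 12/5 = 2.4.
panko: (1 cup + 13 tbsp = 1.8125 cup) × 12/5 × 60 g/cup = 261 g
coconut milk: 1.5 pint × 12/5 × 2 cup/pint ≈ 7 cup
vegetable broth: 3.5 cup × 12/5 × 240 mL/cup = 2016 mL
tomato paste: 275 g × 12/5 ÷ 28.35 g/oz ≈ 23 oz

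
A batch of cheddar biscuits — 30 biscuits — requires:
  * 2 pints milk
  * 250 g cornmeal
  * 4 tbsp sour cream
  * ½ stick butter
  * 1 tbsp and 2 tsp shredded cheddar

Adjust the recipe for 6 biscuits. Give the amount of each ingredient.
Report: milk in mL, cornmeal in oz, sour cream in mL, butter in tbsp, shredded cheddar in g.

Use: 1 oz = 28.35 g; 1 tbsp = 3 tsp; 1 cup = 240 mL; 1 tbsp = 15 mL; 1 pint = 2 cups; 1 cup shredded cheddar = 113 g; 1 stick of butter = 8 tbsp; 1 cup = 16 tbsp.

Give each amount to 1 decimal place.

milk: 192.0 mL; cornmeal: 1.8 oz; sour cream: 12.0 mL; butter: 0.8 tbsp; shredded cheddar: 2.4 g

Scaling factor: 6/30 = 1/5 = 0.2.
milk: 2 pint × 1/5 × 2 cup/pint × 240 mL/cup = 192.0 mL
cornmeal: 250 g × 1/5 ÷ 28.35 g/oz ≈ 1.8 oz
sour cream: 4 tbsp × 1/5 × 15 mL/tbsp = 12.0 mL
butter: 0.5 stick × 1/5 × 8 tbsp/stick = 0.8 tbsp
shredded cheddar: (1 tbsp + 2 tsp = 5/3 tbsp) × 1/5 ÷ 16 tbsp/cup × 113 g/cup ≈ 2.4 g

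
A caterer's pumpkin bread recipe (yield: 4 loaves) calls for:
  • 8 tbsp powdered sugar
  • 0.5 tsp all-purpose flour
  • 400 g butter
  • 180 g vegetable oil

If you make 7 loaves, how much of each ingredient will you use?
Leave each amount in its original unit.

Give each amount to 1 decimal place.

powdered sugar: 14.0 tbsp; all-purpose flour: 0.9 tsp; butter: 700.0 g; vegetable oil: 315.0 g

Scaling factor: 7/4 = 1.75.
powdered sugar: 8 tbsp × 7/4 = 14.0 tbsp
all-purpose flour: 0.5 tsp × 7/4 ≈ 0.9 tsp
butter: 400 g × 7/4 = 700.0 g
vegetable oil: 180 g × 7/4 = 315.0 g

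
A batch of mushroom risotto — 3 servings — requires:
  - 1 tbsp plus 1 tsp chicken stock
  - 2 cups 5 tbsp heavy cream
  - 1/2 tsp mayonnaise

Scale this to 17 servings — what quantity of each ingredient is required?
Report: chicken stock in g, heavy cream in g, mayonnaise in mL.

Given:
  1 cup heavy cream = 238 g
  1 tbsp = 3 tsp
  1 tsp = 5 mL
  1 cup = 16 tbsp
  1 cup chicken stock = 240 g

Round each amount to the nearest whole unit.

chicken stock: 113 g; heavy cream: 3119 g; mayonnaise: 14 mL

Scaling factor: 17/3.
chicken stock: (1 tbsp + 1 tsp = 4/3 tbsp) × 17/3 ÷ 16 tbsp/cup × 240 g/cup ≈ 113 g
heavy cream: (2 cup + 5 tbsp = 2.3125 cup) × 17/3 × 238 g/cup ≈ 3119 g
mayonnaise: 0.5 tsp × 17/3 × 5 mL/tsp ≈ 14 mL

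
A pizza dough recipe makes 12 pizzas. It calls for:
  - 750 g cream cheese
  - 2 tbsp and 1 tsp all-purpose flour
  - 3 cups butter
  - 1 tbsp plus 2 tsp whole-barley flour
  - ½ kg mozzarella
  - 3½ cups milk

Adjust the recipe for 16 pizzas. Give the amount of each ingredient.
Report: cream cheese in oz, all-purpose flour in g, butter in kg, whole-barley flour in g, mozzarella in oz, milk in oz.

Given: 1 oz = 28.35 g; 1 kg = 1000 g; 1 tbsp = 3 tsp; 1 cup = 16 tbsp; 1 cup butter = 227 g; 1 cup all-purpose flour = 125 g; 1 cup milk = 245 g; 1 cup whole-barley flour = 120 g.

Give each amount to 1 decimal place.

cream cheese: 35.3 oz; all-purpose flour: 24.3 g; butter: 0.9 kg; whole-barley flour: 16.7 g; mozzarella: 23.5 oz; milk: 40.3 oz

Scaling factor: 16/12 = 4/3.
cream cheese: 750 g × 4/3 ÷ 28.35 g/oz ≈ 35.3 oz
all-purpose flour: (2 tbsp + 1 tsp = 7/3 tbsp) × 4/3 ÷ 16 tbsp/cup × 125 g/cup ≈ 24.3 g
butter: 3 cup × 4/3 × 227 g/cup ÷ 1000 g/kg ≈ 0.9 kg
whole-barley flour: (1 tbsp + 2 tsp = 5/3 tbsp) × 4/3 ÷ 16 tbsp/cup × 120 g/cup ≈ 16.7 g
mozzarella: 0.5 kg × 4/3 × 1000 g/kg ÷ 28.35 g/oz ≈ 23.5 oz
milk: 3.5 cup × 4/3 × 245 g/cup ÷ 28.35 g/oz ≈ 40.3 oz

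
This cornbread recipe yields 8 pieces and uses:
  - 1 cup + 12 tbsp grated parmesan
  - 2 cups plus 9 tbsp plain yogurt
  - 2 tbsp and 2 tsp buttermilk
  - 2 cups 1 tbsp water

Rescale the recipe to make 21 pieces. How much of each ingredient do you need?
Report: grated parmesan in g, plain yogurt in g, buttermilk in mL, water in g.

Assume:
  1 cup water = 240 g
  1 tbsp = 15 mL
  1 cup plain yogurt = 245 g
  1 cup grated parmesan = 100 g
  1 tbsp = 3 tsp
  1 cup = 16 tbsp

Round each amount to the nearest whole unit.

grated parmesan: 459 g; plain yogurt: 1648 g; buttermilk: 105 mL; water: 1299 g

Scaling factor: 21/8 = 2.625.
grated parmesan: (1 cup + 12 tbsp = 1.75 cup) × 21/8 × 100 g/cup ≈ 459 g
plain yogurt: (2 cup + 9 tbsp = 2.5625 cup) × 21/8 × 245 g/cup ≈ 1648 g
buttermilk: (2 tbsp + 2 tsp = 8/3 tbsp) × 21/8 × 15 mL/tbsp = 105 mL
water: (2 cup + 1 tbsp = 2.0625 cup) × 21/8 × 240 g/cup ≈ 1299 g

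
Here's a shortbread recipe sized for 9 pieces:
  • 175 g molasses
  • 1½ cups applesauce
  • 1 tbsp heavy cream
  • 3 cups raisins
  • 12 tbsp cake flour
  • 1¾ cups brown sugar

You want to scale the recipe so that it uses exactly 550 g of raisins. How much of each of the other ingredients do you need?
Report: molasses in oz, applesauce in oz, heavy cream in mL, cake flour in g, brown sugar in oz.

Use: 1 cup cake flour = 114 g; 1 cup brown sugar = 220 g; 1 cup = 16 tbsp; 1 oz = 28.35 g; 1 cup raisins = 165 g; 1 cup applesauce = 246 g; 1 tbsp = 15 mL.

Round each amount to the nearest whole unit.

The original recipe has 495 g of raisins, so the scaling factor is 550 ÷ 495 = 10/9.
molasses: 175 g × 10/9 ÷ 28.35 g/oz ≈ 7 oz
applesauce: 1.5 cup × 10/9 × 246 g/cup ÷ 28.35 g/oz ≈ 14 oz
heavy cream: 1 tbsp × 10/9 × 15 mL/tbsp ≈ 17 mL
cake flour: 12 tbsp × 10/9 ÷ 16 tbsp/cup × 114 g/cup = 95 g
brown sugar: 1.75 cup × 10/9 × 220 g/cup ÷ 28.35 g/oz ≈ 15 oz

molasses: 7 oz; applesauce: 14 oz; heavy cream: 17 mL; cake flour: 95 g; brown sugar: 15 oz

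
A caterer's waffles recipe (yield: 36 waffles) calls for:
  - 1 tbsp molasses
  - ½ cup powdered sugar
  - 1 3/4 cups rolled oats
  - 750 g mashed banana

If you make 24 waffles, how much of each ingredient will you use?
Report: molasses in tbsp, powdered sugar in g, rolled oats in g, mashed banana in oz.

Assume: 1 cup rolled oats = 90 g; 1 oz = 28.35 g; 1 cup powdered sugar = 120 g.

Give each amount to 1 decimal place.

Scaling factor: 24/36 = 2/3.
molasses: 1 tbsp × 2/3 ≈ 0.7 tbsp
powdered sugar: 0.5 cup × 2/3 × 120 g/cup = 40.0 g
rolled oats: 1.75 cup × 2/3 × 90 g/cup = 105.0 g
mashed banana: 750 g × 2/3 ÷ 28.35 g/oz ≈ 17.6 oz

molasses: 0.7 tbsp; powdered sugar: 40.0 g; rolled oats: 105.0 g; mashed banana: 17.6 oz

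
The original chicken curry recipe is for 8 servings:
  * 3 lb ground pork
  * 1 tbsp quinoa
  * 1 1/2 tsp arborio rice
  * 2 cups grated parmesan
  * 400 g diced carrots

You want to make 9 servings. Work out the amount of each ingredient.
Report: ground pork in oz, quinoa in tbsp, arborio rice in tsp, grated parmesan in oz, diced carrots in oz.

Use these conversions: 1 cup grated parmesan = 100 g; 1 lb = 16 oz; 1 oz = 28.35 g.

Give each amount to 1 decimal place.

Scaling factor: 9/8 = 1.125.
ground pork: 3 lb × 9/8 × 16 oz/lb = 54.0 oz
quinoa: 1 tbsp × 9/8 ≈ 1.1 tbsp
arborio rice: 1.5 tsp × 9/8 ≈ 1.7 tsp
grated parmesan: 2 cup × 9/8 × 100 g/cup ÷ 28.35 g/oz ≈ 7.9 oz
diced carrots: 400 g × 9/8 ÷ 28.35 g/oz ≈ 15.9 oz

ground pork: 54.0 oz; quinoa: 1.1 tbsp; arborio rice: 1.7 tsp; grated parmesan: 7.9 oz; diced carrots: 15.9 oz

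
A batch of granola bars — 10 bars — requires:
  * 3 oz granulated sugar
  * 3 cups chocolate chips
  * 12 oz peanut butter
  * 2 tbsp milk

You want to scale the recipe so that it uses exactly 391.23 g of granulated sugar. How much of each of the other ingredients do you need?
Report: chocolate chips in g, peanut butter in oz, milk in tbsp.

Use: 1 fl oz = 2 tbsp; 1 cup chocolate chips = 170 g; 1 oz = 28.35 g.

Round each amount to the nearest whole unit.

The original recipe has 85.05 g of granulated sugar, so the scaling factor is 391.23 ÷ 85.05 = 23/5 = 4.6.
chocolate chips: 3 cup × 23/5 × 170 g/cup = 2346 g
peanut butter: 12 oz × 23/5 ≈ 55 oz
milk: 2 tbsp × 23/5 ≈ 9 tbsp

chocolate chips: 2346 g; peanut butter: 55 oz; milk: 9 tbsp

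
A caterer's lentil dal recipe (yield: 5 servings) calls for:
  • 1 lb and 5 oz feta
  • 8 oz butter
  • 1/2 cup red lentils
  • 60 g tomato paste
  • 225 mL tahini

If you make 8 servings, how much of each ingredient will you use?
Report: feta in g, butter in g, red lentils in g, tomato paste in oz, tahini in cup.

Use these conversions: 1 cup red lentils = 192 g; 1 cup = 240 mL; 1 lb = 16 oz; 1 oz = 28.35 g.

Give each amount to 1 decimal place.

Scaling factor: 8/5 = 1.6.
feta: (1 lb + 5 oz = 1.3125 lb) × 8/5 × 16 oz/lb × 28.35 g/oz ≈ 952.6 g
butter: 8 oz × 8/5 × 28.35 g/oz ≈ 362.9 g
red lentils: 0.5 cup × 8/5 × 192 g/cup = 153.6 g
tomato paste: 60 g × 8/5 ÷ 28.35 g/oz ≈ 3.4 oz
tahini: 225 mL × 8/5 ÷ 240 mL/cup = 1.5 cup

feta: 952.6 g; butter: 362.9 g; red lentils: 153.6 g; tomato paste: 3.4 oz; tahini: 1.5 cup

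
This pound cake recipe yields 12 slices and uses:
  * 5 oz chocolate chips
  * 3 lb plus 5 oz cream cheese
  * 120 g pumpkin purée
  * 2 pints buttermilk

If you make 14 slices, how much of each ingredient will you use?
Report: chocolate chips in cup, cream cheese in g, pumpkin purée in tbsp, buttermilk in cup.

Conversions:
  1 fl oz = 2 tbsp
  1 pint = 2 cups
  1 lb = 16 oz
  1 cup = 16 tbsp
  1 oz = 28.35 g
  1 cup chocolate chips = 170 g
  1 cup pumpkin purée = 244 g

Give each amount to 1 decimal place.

Scaling factor: 14/12 = 7/6.
chocolate chips: 5 oz × 7/6 × 28.35 g/oz ÷ 170 g/cup ≈ 1.0 cup
cream cheese: (3 lb + 5 oz = 3.3125 lb) × 7/6 × 16 oz/lb × 28.35 g/oz ≈ 1753.0 g
pumpkin purée: 120 g × 7/6 ÷ 244 g/cup × 16 tbsp/cup ≈ 9.2 tbsp
buttermilk: 2 pint × 7/6 × 2 cup/pint ≈ 4.7 cup

chocolate chips: 1.0 cup; cream cheese: 1753.0 g; pumpkin purée: 9.2 tbsp; buttermilk: 4.7 cup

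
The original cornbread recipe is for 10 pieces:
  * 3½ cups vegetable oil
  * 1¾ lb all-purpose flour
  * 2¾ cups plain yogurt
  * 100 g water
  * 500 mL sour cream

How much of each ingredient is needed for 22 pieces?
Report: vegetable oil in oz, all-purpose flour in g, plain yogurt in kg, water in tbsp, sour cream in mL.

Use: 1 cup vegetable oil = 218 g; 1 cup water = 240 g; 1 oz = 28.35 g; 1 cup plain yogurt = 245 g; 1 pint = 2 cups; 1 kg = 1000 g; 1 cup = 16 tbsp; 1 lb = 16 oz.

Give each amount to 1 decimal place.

Scaling factor: 22/10 = 11/5 = 2.2.
vegetable oil: 3.5 cup × 11/5 × 218 g/cup ÷ 28.35 g/oz ≈ 59.2 oz
all-purpose flour: 1.75 lb × 11/5 × 16 oz/lb × 28.35 g/oz ≈ 1746.4 g
plain yogurt: 2.75 cup × 11/5 × 245 g/cup ÷ 1000 g/kg ≈ 1.5 kg
water: 100 g × 11/5 ÷ 240 g/cup × 16 tbsp/cup ≈ 14.7 tbsp
sour cream: 500 mL × 11/5 = 1100.0 mL

vegetable oil: 59.2 oz; all-purpose flour: 1746.4 g; plain yogurt: 1.5 kg; water: 14.7 tbsp; sour cream: 1100.0 mL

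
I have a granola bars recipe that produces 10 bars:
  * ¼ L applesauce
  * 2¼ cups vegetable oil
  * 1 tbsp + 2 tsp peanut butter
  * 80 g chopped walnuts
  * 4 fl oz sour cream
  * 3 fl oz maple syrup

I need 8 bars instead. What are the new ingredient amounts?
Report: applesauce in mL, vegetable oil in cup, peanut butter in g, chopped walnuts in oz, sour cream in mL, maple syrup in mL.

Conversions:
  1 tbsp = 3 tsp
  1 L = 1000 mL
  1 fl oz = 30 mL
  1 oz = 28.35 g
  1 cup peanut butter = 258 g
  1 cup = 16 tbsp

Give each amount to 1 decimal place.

Scaling factor: 8/10 = 4/5 = 0.8.
applesauce: 0.25 L × 4/5 × 1000 mL/L = 200.0 mL
vegetable oil: 2.25 cup × 4/5 = 1.8 cup
peanut butter: (1 tbsp + 2 tsp = 5/3 tbsp) × 4/5 ÷ 16 tbsp/cup × 258 g/cup = 21.5 g
chopped walnuts: 80 g × 4/5 ÷ 28.35 g/oz ≈ 2.3 oz
sour cream: 4 fl oz × 4/5 × 30 mL/fl oz = 96.0 mL
maple syrup: 3 fl oz × 4/5 × 30 mL/fl oz = 72.0 mL

applesauce: 200.0 mL; vegetable oil: 1.8 cup; peanut butter: 21.5 g; chopped walnuts: 2.3 oz; sour cream: 96.0 mL; maple syrup: 72.0 mL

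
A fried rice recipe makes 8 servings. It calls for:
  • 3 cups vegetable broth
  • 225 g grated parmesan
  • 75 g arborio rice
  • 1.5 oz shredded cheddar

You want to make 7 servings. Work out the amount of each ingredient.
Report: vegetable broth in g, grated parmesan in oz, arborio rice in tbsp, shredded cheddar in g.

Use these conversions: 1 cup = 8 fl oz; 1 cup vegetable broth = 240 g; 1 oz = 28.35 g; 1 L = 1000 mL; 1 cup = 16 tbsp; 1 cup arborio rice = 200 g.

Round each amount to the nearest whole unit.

Scaling factor: 7/8 = 0.875.
vegetable broth: 3 cup × 7/8 × 240 g/cup = 630 g
grated parmesan: 225 g × 7/8 ÷ 28.35 g/oz ≈ 7 oz
arborio rice: 75 g × 7/8 ÷ 200 g/cup × 16 tbsp/cup ≈ 5 tbsp
shredded cheddar: 1.5 oz × 7/8 × 28.35 g/oz ≈ 37 g

vegetable broth: 630 g; grated parmesan: 7 oz; arborio rice: 5 tbsp; shredded cheddar: 37 g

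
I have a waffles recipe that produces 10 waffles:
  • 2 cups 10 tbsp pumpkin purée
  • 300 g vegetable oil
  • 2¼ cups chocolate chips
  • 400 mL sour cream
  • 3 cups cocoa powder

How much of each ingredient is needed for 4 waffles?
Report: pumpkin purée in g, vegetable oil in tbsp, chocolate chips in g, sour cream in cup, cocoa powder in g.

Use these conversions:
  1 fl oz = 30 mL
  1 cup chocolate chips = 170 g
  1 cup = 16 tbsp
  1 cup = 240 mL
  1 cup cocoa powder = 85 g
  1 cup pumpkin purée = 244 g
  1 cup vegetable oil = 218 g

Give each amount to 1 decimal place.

Scaling factor: 4/10 = 2/5 = 0.4.
pumpkin purée: (2 cup + 10 tbsp = 2.625 cup) × 2/5 × 244 g/cup = 256.2 g
vegetable oil: 300 g × 2/5 ÷ 218 g/cup × 16 tbsp/cup ≈ 8.8 tbsp
chocolate chips: 2.25 cup × 2/5 × 170 g/cup = 153.0 g
sour cream: 400 mL × 2/5 ÷ 240 mL/cup ≈ 0.7 cup
cocoa powder: 3 cup × 2/5 × 85 g/cup = 102.0 g

pumpkin purée: 256.2 g; vegetable oil: 8.8 tbsp; chocolate chips: 153.0 g; sour cream: 0.7 cup; cocoa powder: 102.0 g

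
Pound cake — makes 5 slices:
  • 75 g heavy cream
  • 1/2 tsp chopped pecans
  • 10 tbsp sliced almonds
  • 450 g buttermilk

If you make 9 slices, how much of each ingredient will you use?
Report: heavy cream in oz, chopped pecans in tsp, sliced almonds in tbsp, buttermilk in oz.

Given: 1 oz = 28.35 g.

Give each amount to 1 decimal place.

Scaling factor: 9/5 = 1.8.
heavy cream: 75 g × 9/5 ÷ 28.35 g/oz ≈ 4.8 oz
chopped pecans: 0.5 tsp × 9/5 = 0.9 tsp
sliced almonds: 10 tbsp × 9/5 = 18.0 tbsp
buttermilk: 450 g × 9/5 ÷ 28.35 g/oz ≈ 28.6 oz

heavy cream: 4.8 oz; chopped pecans: 0.9 tsp; sliced almonds: 18.0 tbsp; buttermilk: 28.6 oz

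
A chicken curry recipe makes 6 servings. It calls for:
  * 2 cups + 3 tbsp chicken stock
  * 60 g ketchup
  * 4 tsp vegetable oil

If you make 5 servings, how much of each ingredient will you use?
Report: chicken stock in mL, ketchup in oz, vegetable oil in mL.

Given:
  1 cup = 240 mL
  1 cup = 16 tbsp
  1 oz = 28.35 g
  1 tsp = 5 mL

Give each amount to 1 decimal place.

Scaling factor: 5/6.
chicken stock: (2 cup + 3 tbsp = 2.1875 cup) × 5/6 × 240 mL/cup = 437.5 mL
ketchup: 60 g × 5/6 ÷ 28.35 g/oz ≈ 1.8 oz
vegetable oil: 4 tsp × 5/6 × 5 mL/tsp ≈ 16.7 mL

chicken stock: 437.5 mL; ketchup: 1.8 oz; vegetable oil: 16.7 mL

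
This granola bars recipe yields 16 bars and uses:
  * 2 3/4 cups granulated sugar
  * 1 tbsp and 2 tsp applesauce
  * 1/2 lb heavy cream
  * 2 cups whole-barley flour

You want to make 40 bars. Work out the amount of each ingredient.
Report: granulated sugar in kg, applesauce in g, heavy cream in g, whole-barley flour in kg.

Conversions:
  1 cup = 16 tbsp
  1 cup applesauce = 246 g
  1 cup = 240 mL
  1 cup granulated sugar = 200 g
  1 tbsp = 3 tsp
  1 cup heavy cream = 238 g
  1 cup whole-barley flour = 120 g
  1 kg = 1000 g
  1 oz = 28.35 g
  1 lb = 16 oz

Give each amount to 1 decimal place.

granulated sugar: 1.4 kg; applesauce: 64.1 g; heavy cream: 567.0 g; whole-barley flour: 0.6 kg

Scaling factor: 40/16 = 5/2 = 2.5.
granulated sugar: 2.75 cup × 5/2 × 200 g/cup ÷ 1000 g/kg ≈ 1.4 kg
applesauce: (1 tbsp + 2 tsp = 5/3 tbsp) × 5/2 ÷ 16 tbsp/cup × 246 g/cup ≈ 64.1 g
heavy cream: 0.5 lb × 5/2 × 16 oz/lb × 28.35 g/oz = 567.0 g
whole-barley flour: 2 cup × 5/2 × 120 g/cup ÷ 1000 g/kg = 0.6 kg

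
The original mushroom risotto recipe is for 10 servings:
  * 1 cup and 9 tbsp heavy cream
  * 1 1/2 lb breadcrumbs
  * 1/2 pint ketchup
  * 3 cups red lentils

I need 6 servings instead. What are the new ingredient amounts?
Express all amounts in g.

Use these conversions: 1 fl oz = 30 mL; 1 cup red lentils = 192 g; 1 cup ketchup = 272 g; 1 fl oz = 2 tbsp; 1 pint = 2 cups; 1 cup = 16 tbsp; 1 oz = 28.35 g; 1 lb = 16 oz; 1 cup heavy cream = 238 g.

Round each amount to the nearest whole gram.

heavy cream: 223 g; breadcrumbs: 408 g; ketchup: 163 g; red lentils: 346 g

Scaling factor: 6/10 = 3/5 = 0.6.
heavy cream: (1 cup + 9 tbsp = 1.5625 cup) × 3/5 × 238 g/cup ≈ 223 g
breadcrumbs: 1.5 lb × 3/5 × 16 oz/lb × 28.35 g/oz ≈ 408 g
ketchup: 0.5 pint × 3/5 × 2 cup/pint × 272 g/cup ≈ 163 g
red lentils: 3 cup × 3/5 × 192 g/cup ≈ 346 g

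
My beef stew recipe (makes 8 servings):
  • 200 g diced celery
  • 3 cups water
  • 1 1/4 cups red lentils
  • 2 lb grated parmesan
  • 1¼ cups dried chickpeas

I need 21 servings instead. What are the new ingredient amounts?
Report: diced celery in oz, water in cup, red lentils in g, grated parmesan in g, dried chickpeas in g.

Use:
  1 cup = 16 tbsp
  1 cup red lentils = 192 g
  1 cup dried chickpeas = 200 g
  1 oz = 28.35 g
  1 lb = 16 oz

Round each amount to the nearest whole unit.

Scaling factor: 21/8 = 2.625.
diced celery: 200 g × 21/8 ÷ 28.35 g/oz ≈ 19 oz
water: 3 cup × 21/8 ≈ 8 cup
red lentils: 1.25 cup × 21/8 × 192 g/cup = 630 g
grated parmesan: 2 lb × 21/8 × 16 oz/lb × 28.35 g/oz ≈ 2381 g
dried chickpeas: 1.25 cup × 21/8 × 200 g/cup ≈ 656 g

diced celery: 19 oz; water: 8 cup; red lentils: 630 g; grated parmesan: 2381 g; dried chickpeas: 656 g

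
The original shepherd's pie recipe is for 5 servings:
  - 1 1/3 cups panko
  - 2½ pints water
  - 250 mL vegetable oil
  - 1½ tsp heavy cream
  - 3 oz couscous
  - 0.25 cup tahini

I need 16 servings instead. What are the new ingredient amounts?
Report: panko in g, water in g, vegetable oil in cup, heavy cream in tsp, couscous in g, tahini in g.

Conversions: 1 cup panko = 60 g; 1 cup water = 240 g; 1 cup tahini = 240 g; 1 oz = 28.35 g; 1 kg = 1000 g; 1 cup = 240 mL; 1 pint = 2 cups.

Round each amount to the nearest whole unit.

panko: 256 g; water: 3840 g; vegetable oil: 3 cup; heavy cream: 5 tsp; couscous: 272 g; tahini: 192 g

Scaling factor: 16/5 = 3.2.
panko: 4/3 cup × 16/5 × 60 g/cup = 256 g
water: 2.5 pint × 16/5 × 2 cup/pint × 240 g/cup = 3840 g
vegetable oil: 250 mL × 16/5 ÷ 240 mL/cup ≈ 3 cup
heavy cream: 1.5 tsp × 16/5 ≈ 5 tsp
couscous: 3 oz × 16/5 × 28.35 g/oz ≈ 272 g
tahini: 0.25 cup × 16/5 × 240 g/cup = 192 g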